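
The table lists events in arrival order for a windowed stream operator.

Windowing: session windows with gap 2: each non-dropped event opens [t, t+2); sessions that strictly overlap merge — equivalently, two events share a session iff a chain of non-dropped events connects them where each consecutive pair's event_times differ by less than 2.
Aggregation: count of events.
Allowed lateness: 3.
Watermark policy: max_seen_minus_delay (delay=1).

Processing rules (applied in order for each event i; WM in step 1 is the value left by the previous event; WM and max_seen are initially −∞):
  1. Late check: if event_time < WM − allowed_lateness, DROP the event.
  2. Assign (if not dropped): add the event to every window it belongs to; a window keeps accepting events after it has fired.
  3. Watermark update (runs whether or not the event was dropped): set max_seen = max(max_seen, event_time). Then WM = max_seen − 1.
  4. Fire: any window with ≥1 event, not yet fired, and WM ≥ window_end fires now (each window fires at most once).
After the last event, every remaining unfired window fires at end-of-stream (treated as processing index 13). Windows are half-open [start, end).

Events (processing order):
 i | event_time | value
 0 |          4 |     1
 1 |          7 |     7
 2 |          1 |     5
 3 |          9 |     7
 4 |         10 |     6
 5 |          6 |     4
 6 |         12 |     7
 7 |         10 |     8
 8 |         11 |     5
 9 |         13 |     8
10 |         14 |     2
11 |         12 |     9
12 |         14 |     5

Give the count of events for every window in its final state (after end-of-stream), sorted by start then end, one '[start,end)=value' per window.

i=0 t=4 v=1: → [4,6); WM=3
i=1 t=7 v=7: → [7,9); WM=6
i=2 t=1 v=5: DROP (t<6-3); WM=6
i=3 t=9 v=7: → [9,11); WM=8
i=4 t=10 v=6: → [9,12); WM=9
i=5 t=6 v=4: → [6,9); WM=9
i=6 t=12 v=7: → [12,14); WM=11
i=7 t=10 v=8: → [9,12); WM=11
i=8 t=11 v=5: → [9,14); WM=11
i=9 t=13 v=8: → [9,15); WM=12
i=10 t=14 v=2: → [9,16); WM=13
i=11 t=12 v=9: → [9,16); WM=13
i=12 t=14 v=5: → [9,16); WM=13

[4,6)=1 [6,9)=2 [9,16)=9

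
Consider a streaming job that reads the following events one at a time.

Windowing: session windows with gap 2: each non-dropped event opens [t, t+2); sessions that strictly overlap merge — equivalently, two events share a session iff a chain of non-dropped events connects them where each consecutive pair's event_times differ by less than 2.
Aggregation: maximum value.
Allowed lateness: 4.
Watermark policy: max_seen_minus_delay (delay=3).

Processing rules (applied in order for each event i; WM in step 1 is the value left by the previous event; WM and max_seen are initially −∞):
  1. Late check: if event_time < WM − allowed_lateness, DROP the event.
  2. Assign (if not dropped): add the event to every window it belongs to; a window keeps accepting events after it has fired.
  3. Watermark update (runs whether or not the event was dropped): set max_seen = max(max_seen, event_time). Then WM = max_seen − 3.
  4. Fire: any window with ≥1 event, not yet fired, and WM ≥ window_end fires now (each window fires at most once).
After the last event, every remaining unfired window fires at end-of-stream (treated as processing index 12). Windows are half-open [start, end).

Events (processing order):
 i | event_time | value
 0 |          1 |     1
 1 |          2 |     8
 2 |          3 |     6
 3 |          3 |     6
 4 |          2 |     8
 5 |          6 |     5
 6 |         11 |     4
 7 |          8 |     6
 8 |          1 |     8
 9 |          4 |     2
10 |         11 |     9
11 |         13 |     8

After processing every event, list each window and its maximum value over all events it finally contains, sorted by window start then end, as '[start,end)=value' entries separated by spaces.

i=0 t=1 v=1: → [1,3); WM=-2
i=1 t=2 v=8: → [1,4); WM=-1
i=2 t=3 v=6: → [1,5); WM=0
i=3 t=3 v=6: → [1,5); WM=0
i=4 t=2 v=8: → [1,5); WM=0
i=5 t=6 v=5: → [6,8); WM=3
i=6 t=11 v=4: → [11,13); WM=8
i=7 t=8 v=6: → [8,10); WM=8
i=8 t=1 v=8: DROP (t<8-4); WM=8
i=9 t=4 v=2: → [1,6); WM=8
i=10 t=11 v=9: → [11,13); WM=8
i=11 t=13 v=8: → [13,15); WM=10

[1,6)=8 [6,8)=5 [8,10)=6 [11,13)=9 [13,15)=8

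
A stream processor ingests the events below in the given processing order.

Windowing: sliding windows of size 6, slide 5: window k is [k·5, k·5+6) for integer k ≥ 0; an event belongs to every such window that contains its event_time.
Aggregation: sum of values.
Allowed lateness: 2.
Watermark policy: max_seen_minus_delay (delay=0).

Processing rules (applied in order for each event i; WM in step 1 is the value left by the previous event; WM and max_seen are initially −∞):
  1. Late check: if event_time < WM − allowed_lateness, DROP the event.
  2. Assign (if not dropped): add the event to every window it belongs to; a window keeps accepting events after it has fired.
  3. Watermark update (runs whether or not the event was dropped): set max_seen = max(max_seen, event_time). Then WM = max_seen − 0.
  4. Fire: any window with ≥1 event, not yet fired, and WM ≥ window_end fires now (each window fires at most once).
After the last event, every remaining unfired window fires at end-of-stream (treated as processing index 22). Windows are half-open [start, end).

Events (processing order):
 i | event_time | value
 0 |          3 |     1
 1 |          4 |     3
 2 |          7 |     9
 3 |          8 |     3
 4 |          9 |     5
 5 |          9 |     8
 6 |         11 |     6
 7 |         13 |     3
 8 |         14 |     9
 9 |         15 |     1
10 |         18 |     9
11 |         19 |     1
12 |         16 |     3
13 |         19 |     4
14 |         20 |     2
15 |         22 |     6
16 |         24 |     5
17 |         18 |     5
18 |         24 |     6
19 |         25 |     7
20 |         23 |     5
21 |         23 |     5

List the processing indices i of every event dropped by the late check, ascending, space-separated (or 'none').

12 17

i=0 t=3 v=1: → [0,6); WM=3
i=1 t=4 v=3: → [0,6); WM=4
i=2 t=7 v=9: → [5,11); WM=7; [0,6) fires=4
i=3 t=8 v=3: → [5,11); WM=8
i=4 t=9 v=5: → [5,11); WM=9
i=5 t=9 v=8: → [5,11); WM=9
i=6 t=11 v=6: → [10,16); WM=11; [5,11) fires=25
i=7 t=13 v=3: → [10,16); WM=13
i=8 t=14 v=9: → [10,16); WM=14
i=9 t=15 v=1: → [15,21),[10,16); WM=15
i=10 t=18 v=9: → [15,21); WM=18; [10,16) fires=19
i=11 t=19 v=1: → [15,21); WM=19
i=12 t=16 v=3: DROP (t<19-2); WM=19
i=13 t=19 v=4: → [15,21); WM=19
i=14 t=20 v=2: → [20,26),[15,21); WM=20
i=15 t=22 v=6: → [20,26); WM=22; [15,21) fires=17
i=16 t=24 v=5: → [20,26); WM=24
i=17 t=18 v=5: DROP (t<24-2); WM=24
i=18 t=24 v=6: → [20,26); WM=24
i=19 t=25 v=7: → [25,31),[20,26); WM=25
i=20 t=23 v=5: → [20,26); WM=25
i=21 t=23 v=5: → [20,26); WM=25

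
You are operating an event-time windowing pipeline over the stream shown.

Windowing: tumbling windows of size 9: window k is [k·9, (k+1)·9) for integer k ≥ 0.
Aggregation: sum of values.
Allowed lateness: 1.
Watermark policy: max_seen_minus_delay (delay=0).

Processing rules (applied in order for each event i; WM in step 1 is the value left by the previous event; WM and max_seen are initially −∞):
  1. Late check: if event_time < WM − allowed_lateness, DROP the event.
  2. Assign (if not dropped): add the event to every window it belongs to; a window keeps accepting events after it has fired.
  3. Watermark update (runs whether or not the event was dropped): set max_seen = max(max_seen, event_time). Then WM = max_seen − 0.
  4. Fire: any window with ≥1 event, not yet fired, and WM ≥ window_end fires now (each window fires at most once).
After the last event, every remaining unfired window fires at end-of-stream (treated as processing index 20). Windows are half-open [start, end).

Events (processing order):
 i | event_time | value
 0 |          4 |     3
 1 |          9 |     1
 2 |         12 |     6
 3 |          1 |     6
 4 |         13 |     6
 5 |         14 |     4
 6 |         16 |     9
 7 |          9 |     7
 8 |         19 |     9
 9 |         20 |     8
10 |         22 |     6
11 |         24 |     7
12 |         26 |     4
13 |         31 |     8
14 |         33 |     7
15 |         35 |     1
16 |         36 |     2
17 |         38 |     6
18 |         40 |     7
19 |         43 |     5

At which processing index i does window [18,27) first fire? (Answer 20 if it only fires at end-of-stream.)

i=0 t=4 v=3: → [0,9); WM=4
i=1 t=9 v=1: → [9,18); WM=9; [0,9) fires=3
i=2 t=12 v=6: → [9,18); WM=12
i=3 t=1 v=6: DROP (t<12-1); WM=12
i=4 t=13 v=6: → [9,18); WM=13
i=5 t=14 v=4: → [9,18); WM=14
i=6 t=16 v=9: → [9,18); WM=16
i=7 t=9 v=7: DROP (t<16-1); WM=16
i=8 t=19 v=9: → [18,27); WM=19; [9,18) fires=26
i=9 t=20 v=8: → [18,27); WM=20
i=10 t=22 v=6: → [18,27); WM=22
i=11 t=24 v=7: → [18,27); WM=24
i=12 t=26 v=4: → [18,27); WM=26
i=13 t=31 v=8: → [27,36); WM=31; [18,27) fires=34
i=14 t=33 v=7: → [27,36); WM=33
i=15 t=35 v=1: → [27,36); WM=35
i=16 t=36 v=2: → [36,45); WM=36; [27,36) fires=16
i=17 t=38 v=6: → [36,45); WM=38
i=18 t=40 v=7: → [36,45); WM=40
i=19 t=43 v=5: → [36,45); WM=43

13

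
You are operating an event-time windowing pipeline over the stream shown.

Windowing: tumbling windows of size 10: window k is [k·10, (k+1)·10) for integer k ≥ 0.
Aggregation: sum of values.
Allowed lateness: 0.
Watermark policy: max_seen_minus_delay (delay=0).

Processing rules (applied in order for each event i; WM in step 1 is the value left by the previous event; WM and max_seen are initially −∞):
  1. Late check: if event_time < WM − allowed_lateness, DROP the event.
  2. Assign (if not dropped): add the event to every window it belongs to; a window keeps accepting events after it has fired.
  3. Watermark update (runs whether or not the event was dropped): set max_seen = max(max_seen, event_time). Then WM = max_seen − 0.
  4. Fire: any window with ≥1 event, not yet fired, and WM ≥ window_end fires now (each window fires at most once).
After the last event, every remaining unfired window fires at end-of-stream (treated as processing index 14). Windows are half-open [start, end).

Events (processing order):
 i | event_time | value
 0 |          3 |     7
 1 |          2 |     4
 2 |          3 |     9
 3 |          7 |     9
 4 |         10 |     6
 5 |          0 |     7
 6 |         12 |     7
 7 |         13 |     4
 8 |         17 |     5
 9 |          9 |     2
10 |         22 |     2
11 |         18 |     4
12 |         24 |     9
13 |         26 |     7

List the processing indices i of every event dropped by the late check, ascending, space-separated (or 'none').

i=0 t=3 v=7: → [0,10); WM=3
i=1 t=2 v=4: DROP (t<3-0); WM=3
i=2 t=3 v=9: → [0,10); WM=3
i=3 t=7 v=9: → [0,10); WM=7
i=4 t=10 v=6: → [10,20); WM=10; [0,10) fires=25
i=5 t=0 v=7: DROP (t<10-0); WM=10
i=6 t=12 v=7: → [10,20); WM=12
i=7 t=13 v=4: → [10,20); WM=13
i=8 t=17 v=5: → [10,20); WM=17
i=9 t=9 v=2: DROP (t<17-0); WM=17
i=10 t=22 v=2: → [20,30); WM=22; [10,20) fires=22
i=11 t=18 v=4: DROP (t<22-0); WM=22
i=12 t=24 v=9: → [20,30); WM=24
i=13 t=26 v=7: → [20,30); WM=26

1 5 9 11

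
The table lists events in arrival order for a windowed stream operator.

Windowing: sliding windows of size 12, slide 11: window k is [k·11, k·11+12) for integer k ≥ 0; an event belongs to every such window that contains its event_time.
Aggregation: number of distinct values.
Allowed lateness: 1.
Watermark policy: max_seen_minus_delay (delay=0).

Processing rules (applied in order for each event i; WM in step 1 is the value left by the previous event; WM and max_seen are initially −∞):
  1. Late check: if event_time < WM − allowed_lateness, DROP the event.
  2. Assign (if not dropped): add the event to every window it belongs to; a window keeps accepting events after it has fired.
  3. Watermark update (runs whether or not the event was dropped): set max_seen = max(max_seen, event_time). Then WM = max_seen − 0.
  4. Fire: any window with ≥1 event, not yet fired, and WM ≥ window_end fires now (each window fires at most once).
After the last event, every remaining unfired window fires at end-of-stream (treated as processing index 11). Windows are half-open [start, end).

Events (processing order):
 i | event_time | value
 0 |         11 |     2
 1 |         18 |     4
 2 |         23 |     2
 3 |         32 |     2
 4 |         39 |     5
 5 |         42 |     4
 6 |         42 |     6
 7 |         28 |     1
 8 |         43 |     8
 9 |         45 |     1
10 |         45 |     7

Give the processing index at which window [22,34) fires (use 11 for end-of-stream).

4

i=0 t=11 v=2: → [11,23),[0,12); WM=11
i=1 t=18 v=4: → [11,23); WM=18; [0,12) fires=1
i=2 t=23 v=2: → [22,34); WM=23; [11,23) fires=2
i=3 t=32 v=2: → [22,34); WM=32
i=4 t=39 v=5: → [33,45); WM=39; [22,34) fires=1
i=5 t=42 v=4: → [33,45); WM=42
i=6 t=42 v=6: → [33,45); WM=42
i=7 t=28 v=1: DROP (t<42-1); WM=42
i=8 t=43 v=8: → [33,45); WM=43
i=9 t=45 v=1: → [44,56); WM=45; [33,45) fires=4
i=10 t=45 v=7: → [44,56); WM=45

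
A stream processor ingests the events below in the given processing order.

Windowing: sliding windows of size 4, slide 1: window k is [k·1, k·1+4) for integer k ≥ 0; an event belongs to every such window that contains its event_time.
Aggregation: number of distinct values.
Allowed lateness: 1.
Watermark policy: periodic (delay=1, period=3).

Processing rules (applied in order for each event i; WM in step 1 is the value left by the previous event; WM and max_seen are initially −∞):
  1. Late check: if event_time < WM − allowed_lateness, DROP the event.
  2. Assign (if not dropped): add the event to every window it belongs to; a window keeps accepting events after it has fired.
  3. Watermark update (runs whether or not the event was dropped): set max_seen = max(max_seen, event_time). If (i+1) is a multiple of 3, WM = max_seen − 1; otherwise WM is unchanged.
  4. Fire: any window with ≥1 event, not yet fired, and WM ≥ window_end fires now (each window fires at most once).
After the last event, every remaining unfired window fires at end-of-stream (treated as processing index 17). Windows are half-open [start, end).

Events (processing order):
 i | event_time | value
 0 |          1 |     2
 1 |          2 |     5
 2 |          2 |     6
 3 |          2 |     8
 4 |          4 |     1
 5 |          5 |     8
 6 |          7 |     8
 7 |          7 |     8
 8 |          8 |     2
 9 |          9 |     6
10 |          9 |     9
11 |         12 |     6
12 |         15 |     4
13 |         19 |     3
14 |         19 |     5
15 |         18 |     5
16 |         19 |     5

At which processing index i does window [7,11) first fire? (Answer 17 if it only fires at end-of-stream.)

11

i=0 t=1 v=2: → [1,5),[0,4); WM=−∞
i=1 t=2 v=5: → [2,6),[1,5),[0,4); WM=−∞
i=2 t=2 v=6: → [2,6),[1,5),[0,4); WM=1
i=3 t=2 v=8: → [2,6),[1,5),[0,4); WM=1
i=4 t=4 v=1: → [4,8),[3,7),[2,6),[1,5); WM=1
i=5 t=5 v=8: → [5,9),[4,8),[3,7),[2,6); WM=4; [0,4) fires=4
i=6 t=7 v=8: → [7,11),[6,10),[5,9),[4,8); WM=4
i=7 t=7 v=8: → [7,11),[6,10),[5,9),[4,8); WM=4
i=8 t=8 v=2: → [8,12),[7,11),[6,10),[5,9); WM=7; [1,5) fires=5 [2,6) fires=4 [3,7) fires=2
i=9 t=9 v=6: → [9,13),[8,12),[7,11),[6,10); WM=7
i=10 t=9 v=9: → [9,13),[8,12),[7,11),[6,10); WM=7
i=11 t=12 v=6: → [12,16),[11,15),[10,14),[9,13); WM=11; [4,8) fires=2 [5,9) fires=2 [6,10) fires=4 [7,11) fires=4
i=12 t=15 v=4: → [15,19),[14,18),[13,17),[12,16); WM=11
i=13 t=19 v=3: → [19,23),[18,22),[17,21),[16,20); WM=11
i=14 t=19 v=5: → [19,23),[18,22),[17,21),[16,20); WM=18; [8,12) fires=3 [9,13) fires=2 [10,14) fires=1 [11,15) fires=1 [12,16) fires=2 [13,17) fires=1 [14,18) fires=1
i=15 t=18 v=5: → [18,22),[17,21),[16,20),[15,19); WM=18
i=16 t=19 v=5: → [19,23),[18,22),[17,21),[16,20); WM=18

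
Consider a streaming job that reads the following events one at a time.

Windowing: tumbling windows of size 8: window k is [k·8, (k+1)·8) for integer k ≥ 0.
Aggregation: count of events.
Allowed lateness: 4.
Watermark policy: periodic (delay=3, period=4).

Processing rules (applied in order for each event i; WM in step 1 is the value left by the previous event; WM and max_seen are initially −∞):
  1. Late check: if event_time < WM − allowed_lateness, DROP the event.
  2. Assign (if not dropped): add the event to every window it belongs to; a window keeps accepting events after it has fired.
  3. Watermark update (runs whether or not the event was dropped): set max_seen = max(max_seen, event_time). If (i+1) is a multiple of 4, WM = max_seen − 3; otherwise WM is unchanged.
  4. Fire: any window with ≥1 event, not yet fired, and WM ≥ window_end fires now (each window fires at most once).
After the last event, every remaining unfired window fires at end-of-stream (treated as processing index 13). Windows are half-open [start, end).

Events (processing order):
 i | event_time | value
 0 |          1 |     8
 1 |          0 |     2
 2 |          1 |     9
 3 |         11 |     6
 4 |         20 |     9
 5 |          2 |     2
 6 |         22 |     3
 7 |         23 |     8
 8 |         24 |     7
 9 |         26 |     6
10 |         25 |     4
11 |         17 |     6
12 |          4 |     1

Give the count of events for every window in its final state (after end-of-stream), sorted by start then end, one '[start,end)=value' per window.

i=0 t=1 v=8: → [0,8); WM=−∞
i=1 t=0 v=2: → [0,8); WM=−∞
i=2 t=1 v=9: → [0,8); WM=−∞
i=3 t=11 v=6: → [8,16); WM=8; [0,8) fires=3
i=4 t=20 v=9: → [16,24); WM=8
i=5 t=2 v=2: DROP (t<8-4); WM=8
i=6 t=22 v=3: → [16,24); WM=8
i=7 t=23 v=8: → [16,24); WM=20; [8,16) fires=1
i=8 t=24 v=7: → [24,32); WM=20
i=9 t=26 v=6: → [24,32); WM=20
i=10 t=25 v=4: → [24,32); WM=20
i=11 t=17 v=6: → [16,24); WM=23
i=12 t=4 v=1: DROP (t<23-4); WM=23

[0,8)=3 [8,16)=1 [16,24)=4 [24,32)=3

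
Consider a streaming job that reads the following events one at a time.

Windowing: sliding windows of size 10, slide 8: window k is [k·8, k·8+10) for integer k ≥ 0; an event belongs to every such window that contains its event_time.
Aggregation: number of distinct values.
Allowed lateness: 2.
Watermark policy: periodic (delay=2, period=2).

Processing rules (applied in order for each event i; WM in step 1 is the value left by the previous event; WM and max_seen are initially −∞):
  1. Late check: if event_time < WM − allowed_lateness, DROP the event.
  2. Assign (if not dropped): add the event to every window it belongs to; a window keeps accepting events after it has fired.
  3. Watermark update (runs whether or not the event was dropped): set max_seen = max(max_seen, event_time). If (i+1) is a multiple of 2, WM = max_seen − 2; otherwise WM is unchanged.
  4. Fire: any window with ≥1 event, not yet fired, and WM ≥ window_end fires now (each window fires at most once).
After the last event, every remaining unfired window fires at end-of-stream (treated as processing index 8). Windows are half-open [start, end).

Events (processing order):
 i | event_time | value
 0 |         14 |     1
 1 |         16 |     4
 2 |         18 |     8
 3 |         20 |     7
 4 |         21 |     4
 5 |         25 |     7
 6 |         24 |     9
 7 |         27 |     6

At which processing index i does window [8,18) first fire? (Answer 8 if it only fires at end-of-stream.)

3

i=0 t=14 v=1: → [8,18); WM=−∞
i=1 t=16 v=4: → [16,26),[8,18); WM=14
i=2 t=18 v=8: → [16,26); WM=14
i=3 t=20 v=7: → [16,26); WM=18; [8,18) fires=2
i=4 t=21 v=4: → [16,26); WM=18
i=5 t=25 v=7: → [24,34),[16,26); WM=23
i=6 t=24 v=9: → [24,34),[16,26); WM=23
i=7 t=27 v=6: → [24,34); WM=25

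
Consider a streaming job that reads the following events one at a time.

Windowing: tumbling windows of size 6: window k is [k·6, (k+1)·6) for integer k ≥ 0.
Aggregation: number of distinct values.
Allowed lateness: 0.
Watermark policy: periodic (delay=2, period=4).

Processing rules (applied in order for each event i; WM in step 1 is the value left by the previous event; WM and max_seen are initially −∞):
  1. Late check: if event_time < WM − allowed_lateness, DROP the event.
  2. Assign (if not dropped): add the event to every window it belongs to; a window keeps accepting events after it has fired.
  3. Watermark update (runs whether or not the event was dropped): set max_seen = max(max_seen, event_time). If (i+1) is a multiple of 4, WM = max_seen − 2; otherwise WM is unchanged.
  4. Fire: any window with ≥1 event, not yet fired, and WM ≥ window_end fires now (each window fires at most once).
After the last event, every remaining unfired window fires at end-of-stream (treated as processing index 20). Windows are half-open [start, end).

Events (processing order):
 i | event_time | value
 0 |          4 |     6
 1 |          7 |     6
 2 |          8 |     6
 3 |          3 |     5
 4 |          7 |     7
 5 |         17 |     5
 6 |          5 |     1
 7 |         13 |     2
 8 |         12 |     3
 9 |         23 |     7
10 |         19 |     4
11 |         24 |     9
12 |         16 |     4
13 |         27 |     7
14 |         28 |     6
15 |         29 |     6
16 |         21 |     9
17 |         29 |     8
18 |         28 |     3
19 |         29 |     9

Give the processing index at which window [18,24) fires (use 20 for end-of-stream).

i=0 t=4 v=6: → [0,6); WM=−∞
i=1 t=7 v=6: → [6,12); WM=−∞
i=2 t=8 v=6: → [6,12); WM=−∞
i=3 t=3 v=5: → [0,6); WM=6; [0,6) fires=2
i=4 t=7 v=7: → [6,12); WM=6
i=5 t=17 v=5: → [12,18); WM=6
i=6 t=5 v=1: DROP (t<6-0); WM=6
i=7 t=13 v=2: → [12,18); WM=15; [6,12) fires=2
i=8 t=12 v=3: DROP (t<15-0); WM=15
i=9 t=23 v=7: → [18,24); WM=15
i=10 t=19 v=4: → [18,24); WM=15
i=11 t=24 v=9: → [24,30); WM=22; [12,18) fires=2
i=12 t=16 v=4: DROP (t<22-0); WM=22
i=13 t=27 v=7: → [24,30); WM=22
i=14 t=28 v=6: → [24,30); WM=22
i=15 t=29 v=6: → [24,30); WM=27; [18,24) fires=2
i=16 t=21 v=9: DROP (t<27-0); WM=27
i=17 t=29 v=8: → [24,30); WM=27
i=18 t=28 v=3: → [24,30); WM=27
i=19 t=29 v=9: → [24,30); WM=27

15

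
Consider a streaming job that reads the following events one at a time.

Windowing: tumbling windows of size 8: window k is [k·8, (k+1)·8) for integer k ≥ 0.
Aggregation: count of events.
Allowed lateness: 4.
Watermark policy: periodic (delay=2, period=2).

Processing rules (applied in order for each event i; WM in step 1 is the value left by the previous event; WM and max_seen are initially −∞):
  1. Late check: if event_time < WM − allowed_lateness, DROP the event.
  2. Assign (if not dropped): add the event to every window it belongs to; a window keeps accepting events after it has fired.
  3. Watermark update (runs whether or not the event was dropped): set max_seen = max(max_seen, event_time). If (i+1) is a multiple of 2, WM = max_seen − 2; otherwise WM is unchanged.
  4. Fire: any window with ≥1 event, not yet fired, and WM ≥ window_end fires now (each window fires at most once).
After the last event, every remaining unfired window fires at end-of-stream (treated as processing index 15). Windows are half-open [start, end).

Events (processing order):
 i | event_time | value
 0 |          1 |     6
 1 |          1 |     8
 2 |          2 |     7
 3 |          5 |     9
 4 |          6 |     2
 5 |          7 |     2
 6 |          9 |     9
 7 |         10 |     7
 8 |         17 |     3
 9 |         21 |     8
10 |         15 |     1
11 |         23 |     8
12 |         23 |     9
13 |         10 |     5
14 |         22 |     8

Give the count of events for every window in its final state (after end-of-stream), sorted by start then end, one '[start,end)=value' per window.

[0,8)=6 [8,16)=3 [16,24)=5

i=0 t=1 v=6: → [0,8); WM=−∞
i=1 t=1 v=8: → [0,8); WM=-1
i=2 t=2 v=7: → [0,8); WM=-1
i=3 t=5 v=9: → [0,8); WM=3
i=4 t=6 v=2: → [0,8); WM=3
i=5 t=7 v=2: → [0,8); WM=5
i=6 t=9 v=9: → [8,16); WM=5
i=7 t=10 v=7: → [8,16); WM=8; [0,8) fires=6
i=8 t=17 v=3: → [16,24); WM=8
i=9 t=21 v=8: → [16,24); WM=19; [8,16) fires=2
i=10 t=15 v=1: → [8,16); WM=19
i=11 t=23 v=8: → [16,24); WM=21
i=12 t=23 v=9: → [16,24); WM=21
i=13 t=10 v=5: DROP (t<21-4); WM=21
i=14 t=22 v=8: → [16,24); WM=21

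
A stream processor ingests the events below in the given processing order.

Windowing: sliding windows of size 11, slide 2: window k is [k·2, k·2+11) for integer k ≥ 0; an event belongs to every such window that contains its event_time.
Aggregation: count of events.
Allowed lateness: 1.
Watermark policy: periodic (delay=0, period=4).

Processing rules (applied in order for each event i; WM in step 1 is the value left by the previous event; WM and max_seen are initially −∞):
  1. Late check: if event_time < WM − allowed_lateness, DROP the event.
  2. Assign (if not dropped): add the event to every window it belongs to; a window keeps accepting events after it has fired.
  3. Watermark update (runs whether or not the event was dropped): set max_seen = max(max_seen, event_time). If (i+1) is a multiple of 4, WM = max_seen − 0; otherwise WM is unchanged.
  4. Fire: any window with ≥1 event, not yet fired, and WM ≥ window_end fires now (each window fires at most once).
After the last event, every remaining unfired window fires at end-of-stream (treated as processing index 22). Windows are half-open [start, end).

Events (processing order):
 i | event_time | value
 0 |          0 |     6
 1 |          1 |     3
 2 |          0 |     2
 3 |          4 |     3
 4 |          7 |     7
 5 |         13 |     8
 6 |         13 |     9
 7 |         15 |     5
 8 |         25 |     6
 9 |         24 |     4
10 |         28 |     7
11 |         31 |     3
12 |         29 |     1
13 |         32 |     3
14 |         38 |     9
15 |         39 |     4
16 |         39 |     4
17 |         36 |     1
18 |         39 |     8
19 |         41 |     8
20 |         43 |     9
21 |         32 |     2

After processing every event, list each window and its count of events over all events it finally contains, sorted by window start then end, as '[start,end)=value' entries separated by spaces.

i=0 t=0 v=6: → [0,11); WM=−∞
i=1 t=1 v=3: → [0,11); WM=−∞
i=2 t=0 v=2: → [0,11); WM=−∞
i=3 t=4 v=3: → [4,15),[2,13),[0,11); WM=4
i=4 t=7 v=7: → [6,17),[4,15),[2,13),[0,11); WM=4
i=5 t=13 v=8: → [12,23),[10,21),[8,19),[6,17),[4,15); WM=4
i=6 t=13 v=9: → [12,23),[10,21),[8,19),[6,17),[4,15); WM=4
i=7 t=15 v=5: → [14,25),[12,23),[10,21),[8,19),[6,17); WM=15; [0,11) fires=5 [2,13) fires=2 [4,15) fires=4
i=8 t=25 v=6: → [24,35),[22,33),[20,31),[18,29),[16,27); WM=15
i=9 t=24 v=4: → [24,35),[22,33),[20,31),[18,29),[16,27),[14,25); WM=15
i=10 t=28 v=7: → [28,39),[26,37),[24,35),[22,33),[20,31),[18,29); WM=15
i=11 t=31 v=3: → [30,41),[28,39),[26,37),[24,35),[22,33); WM=31; [6,17) fires=4 [8,19) fires=3 [10,21) fires=3 [12,23) fires=3 [14,25) fires=2 [16,27) fires=2 [18,29) fires=3 [20,31) fires=3
i=12 t=29 v=1: DROP (t<31-1); WM=31
i=13 t=32 v=3: → [32,43),[30,41),[28,39),[26,37),[24,35),[22,33); WM=31
i=14 t=38 v=9: → [38,49),[36,47),[34,45),[32,43),[30,41),[28,39); WM=31
i=15 t=39 v=4: → [38,49),[36,47),[34,45),[32,43),[30,41); WM=39; [22,33) fires=5 [24,35) fires=5 [26,37) fires=3 [28,39) fires=4
i=16 t=39 v=4: → [38,49),[36,47),[34,45),[32,43),[30,41); WM=39
i=17 t=36 v=1: DROP (t<39-1); WM=39
i=18 t=39 v=8: → [38,49),[36,47),[34,45),[32,43),[30,41); WM=39
i=19 t=41 v=8: → [40,51),[38,49),[36,47),[34,45),[32,43); WM=41; [30,41) fires=6
i=20 t=43 v=9: → [42,53),[40,51),[38,49),[36,47),[34,45); WM=41
i=21 t=32 v=2: DROP (t<41-1); WM=41

[0,11)=5 [2,13)=2 [4,15)=4 [6,17)=4 [8,19)=3 [10,21)=3 [12,23)=3 [14,25)=2 [16,27)=2 [18,29)=3 [20,31)=3 [22,33)=5 [24,35)=5 [26,37)=3 [28,39)=4 [30,41)=6 [32,43)=6 [34,45)=6 [36,47)=6 [38,49)=6 [40,51)=2 [42,53)=1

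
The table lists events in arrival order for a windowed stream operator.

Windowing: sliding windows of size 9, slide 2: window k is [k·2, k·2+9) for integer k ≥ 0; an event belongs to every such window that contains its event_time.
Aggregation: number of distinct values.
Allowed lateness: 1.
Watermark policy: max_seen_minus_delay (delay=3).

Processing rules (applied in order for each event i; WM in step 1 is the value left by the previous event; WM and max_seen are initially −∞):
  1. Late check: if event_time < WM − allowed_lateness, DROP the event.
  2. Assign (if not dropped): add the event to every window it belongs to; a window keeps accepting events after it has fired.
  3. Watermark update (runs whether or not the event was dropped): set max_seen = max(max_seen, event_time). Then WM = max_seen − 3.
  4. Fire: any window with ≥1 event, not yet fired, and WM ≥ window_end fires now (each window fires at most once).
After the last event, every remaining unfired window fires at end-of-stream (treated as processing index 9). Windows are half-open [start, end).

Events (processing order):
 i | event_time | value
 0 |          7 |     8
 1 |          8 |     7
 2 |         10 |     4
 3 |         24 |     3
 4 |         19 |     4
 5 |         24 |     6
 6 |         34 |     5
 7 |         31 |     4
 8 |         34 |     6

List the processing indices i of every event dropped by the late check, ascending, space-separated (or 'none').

4

i=0 t=7 v=8: → [6,15),[4,13),[2,11),[0,9); WM=4
i=1 t=8 v=7: → [8,17),[6,15),[4,13),[2,11),[0,9); WM=5
i=2 t=10 v=4: → [10,19),[8,17),[6,15),[4,13),[2,11); WM=7
i=3 t=24 v=3: → [24,33),[22,31),[20,29),[18,27),[16,25); WM=21; [0,9) fires=2 [2,11) fires=3 [4,13) fires=3 [6,15) fires=3 [8,17) fires=2 [10,19) fires=1
i=4 t=19 v=4: DROP (t<21-1); WM=21
i=5 t=24 v=6: → [24,33),[22,31),[20,29),[18,27),[16,25); WM=21
i=6 t=34 v=5: → [34,43),[32,41),[30,39),[28,37),[26,35); WM=31; [16,25) fires=2 [18,27) fires=2 [20,29) fires=2 [22,31) fires=2
i=7 t=31 v=4: → [30,39),[28,37),[26,35),[24,33); WM=31
i=8 t=34 v=6: → [34,43),[32,41),[30,39),[28,37),[26,35); WM=31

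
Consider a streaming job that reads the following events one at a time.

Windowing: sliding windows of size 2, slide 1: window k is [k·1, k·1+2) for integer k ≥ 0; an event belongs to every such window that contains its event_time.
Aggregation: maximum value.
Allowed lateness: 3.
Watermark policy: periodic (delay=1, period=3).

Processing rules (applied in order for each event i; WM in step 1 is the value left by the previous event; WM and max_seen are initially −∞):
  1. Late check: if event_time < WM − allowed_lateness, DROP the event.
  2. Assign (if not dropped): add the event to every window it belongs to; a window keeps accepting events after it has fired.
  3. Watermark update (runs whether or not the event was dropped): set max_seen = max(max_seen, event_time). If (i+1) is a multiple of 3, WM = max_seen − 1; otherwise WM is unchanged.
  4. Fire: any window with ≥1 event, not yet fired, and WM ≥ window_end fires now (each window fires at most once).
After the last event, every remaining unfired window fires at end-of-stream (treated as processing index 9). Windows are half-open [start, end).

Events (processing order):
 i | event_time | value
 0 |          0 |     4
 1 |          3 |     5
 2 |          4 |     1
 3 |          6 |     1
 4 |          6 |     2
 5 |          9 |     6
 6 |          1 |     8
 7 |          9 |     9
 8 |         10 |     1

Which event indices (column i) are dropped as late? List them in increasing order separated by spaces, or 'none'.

i=0 t=0 v=4: → [0,2); WM=−∞
i=1 t=3 v=5: → [3,5),[2,4); WM=−∞
i=2 t=4 v=1: → [4,6),[3,5); WM=3; [0,2) fires=4
i=3 t=6 v=1: → [6,8),[5,7); WM=3
i=4 t=6 v=2: → [6,8),[5,7); WM=3
i=5 t=9 v=6: → [9,11),[8,10); WM=8; [2,4) fires=5 [3,5) fires=5 [4,6) fires=1 [5,7) fires=2 [6,8) fires=2
i=6 t=1 v=8: DROP (t<8-3); WM=8
i=7 t=9 v=9: → [9,11),[8,10); WM=8
i=8 t=10 v=1: → [10,12),[9,11); WM=9

6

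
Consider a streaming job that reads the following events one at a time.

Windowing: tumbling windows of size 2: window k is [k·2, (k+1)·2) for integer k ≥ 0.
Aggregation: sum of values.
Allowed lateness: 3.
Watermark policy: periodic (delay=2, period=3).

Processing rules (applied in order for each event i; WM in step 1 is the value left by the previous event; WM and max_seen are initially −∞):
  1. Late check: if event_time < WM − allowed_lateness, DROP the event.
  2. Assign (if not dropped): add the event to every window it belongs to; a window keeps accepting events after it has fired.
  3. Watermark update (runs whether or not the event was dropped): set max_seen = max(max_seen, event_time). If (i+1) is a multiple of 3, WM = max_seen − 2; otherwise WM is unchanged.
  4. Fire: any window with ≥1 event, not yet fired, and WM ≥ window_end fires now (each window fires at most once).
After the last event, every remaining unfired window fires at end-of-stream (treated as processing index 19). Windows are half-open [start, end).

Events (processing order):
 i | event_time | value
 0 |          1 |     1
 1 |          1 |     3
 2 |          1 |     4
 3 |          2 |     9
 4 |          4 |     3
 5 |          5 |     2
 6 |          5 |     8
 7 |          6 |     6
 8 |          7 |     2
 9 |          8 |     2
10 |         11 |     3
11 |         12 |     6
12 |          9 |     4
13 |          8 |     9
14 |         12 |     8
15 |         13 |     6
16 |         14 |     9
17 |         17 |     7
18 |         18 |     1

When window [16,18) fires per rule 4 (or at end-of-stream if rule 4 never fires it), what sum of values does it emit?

7

i=0 t=1 v=1: → [0,2); WM=−∞
i=1 t=1 v=3: → [0,2); WM=−∞
i=2 t=1 v=4: → [0,2); WM=-1
i=3 t=2 v=9: → [2,4); WM=-1
i=4 t=4 v=3: → [4,6); WM=-1
i=5 t=5 v=2: → [4,6); WM=3; [0,2) fires=8
i=6 t=5 v=8: → [4,6); WM=3
i=7 t=6 v=6: → [6,8); WM=3
i=8 t=7 v=2: → [6,8); WM=5; [2,4) fires=9
i=9 t=8 v=2: → [8,10); WM=5
i=10 t=11 v=3: → [10,12); WM=5
i=11 t=12 v=6: → [12,14); WM=10; [4,6) fires=13 [6,8) fires=8 [8,10) fires=2
i=12 t=9 v=4: → [8,10); WM=10
i=13 t=8 v=9: → [8,10); WM=10
i=14 t=12 v=8: → [12,14); WM=10
i=15 t=13 v=6: → [12,14); WM=10
i=16 t=14 v=9: → [14,16); WM=10
i=17 t=17 v=7: → [16,18); WM=15; [10,12) fires=3 [12,14) fires=20
i=18 t=18 v=1: → [18,20); WM=15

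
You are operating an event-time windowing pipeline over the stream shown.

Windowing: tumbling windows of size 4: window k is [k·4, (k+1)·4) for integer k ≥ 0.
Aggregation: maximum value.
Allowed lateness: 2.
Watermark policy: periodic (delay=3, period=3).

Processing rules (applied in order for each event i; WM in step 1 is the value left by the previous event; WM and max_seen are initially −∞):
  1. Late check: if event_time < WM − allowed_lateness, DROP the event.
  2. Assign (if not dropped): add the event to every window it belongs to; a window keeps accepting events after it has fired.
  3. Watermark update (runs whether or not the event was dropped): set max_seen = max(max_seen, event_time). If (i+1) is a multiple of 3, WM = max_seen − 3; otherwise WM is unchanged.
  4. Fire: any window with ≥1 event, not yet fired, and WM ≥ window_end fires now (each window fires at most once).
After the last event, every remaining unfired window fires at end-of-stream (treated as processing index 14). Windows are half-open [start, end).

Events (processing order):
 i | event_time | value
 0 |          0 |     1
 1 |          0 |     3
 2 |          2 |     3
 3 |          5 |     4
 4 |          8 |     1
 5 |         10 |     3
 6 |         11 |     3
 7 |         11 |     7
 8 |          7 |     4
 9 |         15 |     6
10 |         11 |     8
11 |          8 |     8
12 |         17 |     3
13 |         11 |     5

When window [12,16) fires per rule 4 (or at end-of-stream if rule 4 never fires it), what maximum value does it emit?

i=0 t=0 v=1: → [0,4); WM=−∞
i=1 t=0 v=3: → [0,4); WM=−∞
i=2 t=2 v=3: → [0,4); WM=-1
i=3 t=5 v=4: → [4,8); WM=-1
i=4 t=8 v=1: → [8,12); WM=-1
i=5 t=10 v=3: → [8,12); WM=7; [0,4) fires=3
i=6 t=11 v=3: → [8,12); WM=7
i=7 t=11 v=7: → [8,12); WM=7
i=8 t=7 v=4: → [4,8); WM=8; [4,8) fires=4
i=9 t=15 v=6: → [12,16); WM=8
i=10 t=11 v=8: → [8,12); WM=8
i=11 t=8 v=8: → [8,12); WM=12; [8,12) fires=8
i=12 t=17 v=3: → [16,20); WM=12
i=13 t=11 v=5: → [8,12); WM=12

6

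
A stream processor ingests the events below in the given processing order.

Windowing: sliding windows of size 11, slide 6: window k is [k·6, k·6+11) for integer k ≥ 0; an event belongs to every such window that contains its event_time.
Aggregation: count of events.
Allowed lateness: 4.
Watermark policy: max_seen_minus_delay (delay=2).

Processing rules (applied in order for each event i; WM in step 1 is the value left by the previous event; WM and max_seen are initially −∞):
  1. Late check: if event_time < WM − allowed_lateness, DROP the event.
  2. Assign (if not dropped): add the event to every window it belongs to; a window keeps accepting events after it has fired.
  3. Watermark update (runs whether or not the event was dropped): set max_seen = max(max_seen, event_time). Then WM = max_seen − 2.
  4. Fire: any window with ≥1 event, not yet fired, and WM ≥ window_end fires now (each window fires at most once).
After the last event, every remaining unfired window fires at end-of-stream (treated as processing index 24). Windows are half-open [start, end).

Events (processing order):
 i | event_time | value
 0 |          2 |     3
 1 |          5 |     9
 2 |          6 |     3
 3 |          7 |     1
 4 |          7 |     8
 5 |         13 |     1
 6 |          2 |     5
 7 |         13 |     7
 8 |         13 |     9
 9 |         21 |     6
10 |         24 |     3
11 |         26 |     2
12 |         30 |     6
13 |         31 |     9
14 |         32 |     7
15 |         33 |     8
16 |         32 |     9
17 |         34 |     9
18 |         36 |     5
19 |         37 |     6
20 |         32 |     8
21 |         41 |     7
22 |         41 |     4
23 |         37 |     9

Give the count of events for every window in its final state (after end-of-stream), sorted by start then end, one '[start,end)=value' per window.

[0,11)=5 [6,17)=6 [12,23)=4 [18,29)=3 [24,35)=9 [30,41)=10 [36,47)=5

i=0 t=2 v=3: → [0,11); WM=0
i=1 t=5 v=9: → [0,11); WM=3
i=2 t=6 v=3: → [6,17),[0,11); WM=4
i=3 t=7 v=1: → [6,17),[0,11); WM=5
i=4 t=7 v=8: → [6,17),[0,11); WM=5
i=5 t=13 v=1: → [12,23),[6,17); WM=11; [0,11) fires=5
i=6 t=2 v=5: DROP (t<11-4); WM=11
i=7 t=13 v=7: → [12,23),[6,17); WM=11
i=8 t=13 v=9: → [12,23),[6,17); WM=11
i=9 t=21 v=6: → [18,29),[12,23); WM=19; [6,17) fires=6
i=10 t=24 v=3: → [24,35),[18,29); WM=22
i=11 t=26 v=2: → [24,35),[18,29); WM=24; [12,23) fires=4
i=12 t=30 v=6: → [30,41),[24,35); WM=28
i=13 t=31 v=9: → [30,41),[24,35); WM=29; [18,29) fires=3
i=14 t=32 v=7: → [30,41),[24,35); WM=30
i=15 t=33 v=8: → [30,41),[24,35); WM=31
i=16 t=32 v=9: → [30,41),[24,35); WM=31
i=17 t=34 v=9: → [30,41),[24,35); WM=32
i=18 t=36 v=5: → [36,47),[30,41); WM=34
i=19 t=37 v=6: → [36,47),[30,41); WM=35; [24,35) fires=8
i=20 t=32 v=8: → [30,41),[24,35); WM=35
i=21 t=41 v=7: → [36,47); WM=39
i=22 t=41 v=4: → [36,47); WM=39
i=23 t=37 v=9: → [36,47),[30,41); WM=39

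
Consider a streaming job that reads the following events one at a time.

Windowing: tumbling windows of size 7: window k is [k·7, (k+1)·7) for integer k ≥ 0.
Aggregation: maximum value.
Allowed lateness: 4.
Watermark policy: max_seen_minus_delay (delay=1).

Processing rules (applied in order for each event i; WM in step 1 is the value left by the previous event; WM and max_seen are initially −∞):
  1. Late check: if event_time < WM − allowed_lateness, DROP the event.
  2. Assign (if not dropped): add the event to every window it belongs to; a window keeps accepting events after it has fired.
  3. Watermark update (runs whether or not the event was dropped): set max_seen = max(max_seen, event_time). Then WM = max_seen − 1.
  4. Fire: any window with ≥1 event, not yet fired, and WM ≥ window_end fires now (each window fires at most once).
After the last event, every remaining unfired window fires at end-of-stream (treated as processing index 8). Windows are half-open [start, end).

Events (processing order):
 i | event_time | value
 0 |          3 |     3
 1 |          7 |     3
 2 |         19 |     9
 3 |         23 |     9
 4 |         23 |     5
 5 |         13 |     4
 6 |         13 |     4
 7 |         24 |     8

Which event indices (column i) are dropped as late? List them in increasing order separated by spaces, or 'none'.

i=0 t=3 v=3: → [0,7); WM=2
i=1 t=7 v=3: → [7,14); WM=6
i=2 t=19 v=9: → [14,21); WM=18; [0,7) fires=3 [7,14) fires=3
i=3 t=23 v=9: → [21,28); WM=22; [14,21) fires=9
i=4 t=23 v=5: → [21,28); WM=22
i=5 t=13 v=4: DROP (t<22-4); WM=22
i=6 t=13 v=4: DROP (t<22-4); WM=22
i=7 t=24 v=8: → [21,28); WM=23

5 6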